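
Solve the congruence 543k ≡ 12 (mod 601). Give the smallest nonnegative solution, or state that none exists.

435

gcd(601, 543) = 1  (601 = 1*543 + 58, 543 = 9*58 + 21, 58 = 2*21 + 16, 21 = 1*16 + 5, 16 = 3*5 + 1, 5 = 5*1).
1 divides 12, so solutions exist.
Back-substituting, 543*(-114) + 601*(103) = 1.
So 543*(-114) ≡ 1 (mod 601); multiply by 12: k ≡ -1368 (mod 601).
Smallest nonnegative: k = -1368 mod 601 = 435.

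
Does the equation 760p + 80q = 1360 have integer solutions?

yes

gcd(760, 80) = 40.
40 divides 1360, so integer solutions exist.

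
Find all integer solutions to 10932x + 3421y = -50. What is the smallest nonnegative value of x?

gcd(10932, 3421):
  10932 = 3·3421 + 669
  3421 = 5·669 + 76
  669 = 8·76 + 61
  76 = 1·61 + 15
  61 = 4·15 + 1
  15 = 15·1
so gcd(10932, 3421) = 1.
1 divides -50, so solutions exist.
Back-substitute for Bézout coefficients:
  1 = 61 - 4·15
  ... = 10932·(225) + 3421·(-719)
Scale by -50/1 = -50: (x₀, y₀) = (-11250, 35950).
General solution: x = -11250 + 3421t, y = 35950 - 10932t for integer t.
x ≥ 0: smallest is -11250 mod 3421 = 2434 (at t = 4), with y = -7778.

2434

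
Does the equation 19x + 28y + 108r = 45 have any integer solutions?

gcd(28, 19) = 1  (28 = 1·19 + 9, 19 = 2·9 + 1, 9 = 9·1).
gcd(1, 108) = 1.
1 divides 45, so integer solutions exist.

yes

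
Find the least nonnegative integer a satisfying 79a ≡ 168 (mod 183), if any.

111

gcd(183, 79) = 1  (183 = 2·79 + 25, 79 = 3·25 + 4, 25 = 6·4 + 1, 4 = 4·1).
1 divides 168, so solutions exist.
Back-substituting, 79·(-44) + 183·(19) = 1.
So 79·(-44) ≡ 1 (mod 183); multiply by 168: a ≡ -7392 (mod 183).
Smallest nonnegative: a = -7392 mod 183 = 111.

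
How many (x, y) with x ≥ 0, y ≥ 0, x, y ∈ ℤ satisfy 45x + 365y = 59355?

gcd(365, 45) = 5  (365 = 8·45 + 5, 45 = 9·5).
Back-substituting, 45·(-8) + 365·(1) = 5.
Scale by 11871: one solution is (-94968, 11871). Reduce x mod 73: (5, 162).
General: x = 5 + 73t, y = 162 - 9t.
x ≥ 0 ⇒ t ≥ 0; y ≥ 0 ⇒ t ≤ 18. So t ∈ [0, 18]: 19 solutions.

19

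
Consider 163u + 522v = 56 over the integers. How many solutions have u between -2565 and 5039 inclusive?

15

gcd(522, 163) = 1.
By Bézout, 163×(253) + 522×(-79) = 1.
Particular solution: (74, -23).
General solution: u = 74 + 522t, v = -23 - 163t for integer t.
-2565 ≤ 74 + 522t ≤ 5039 gives t ∈ [-5, 9], which is 15 values.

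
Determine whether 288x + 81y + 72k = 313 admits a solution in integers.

no

gcd(288, 81) = 9  (288 = 3*81 + 45, 81 = 1*45 + 36, 45 = 1*36 + 9, 36 = 4*9).
gcd(9, 72) = 9.
9 does not divide 313 (remainder 7), so no integer solutions.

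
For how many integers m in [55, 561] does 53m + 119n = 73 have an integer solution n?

5

gcd(119, 53) = 1.
By Bézout, 53*(9) + 119*(-4) = 1.
Particular solution: (62, -27).
General solution: m = 62 + 119t, n = -27 - 53t for integer t.
55 ≤ 62 + 119t ≤ 561 gives t ∈ [0, 4], which is 5 values.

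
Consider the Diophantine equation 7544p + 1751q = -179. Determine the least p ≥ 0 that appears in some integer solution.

1715

gcd(7544, 1751) = 1.
1 divides -179, so solutions exist.
By Bézout, 7544*(548) + 1751*(-2361) = 1.
Scale by -179/1 = -179: (p₀, q₀) = (-98092, 422619).
General solution: p = -98092 + 1751t, q = 422619 - 7544t for integer t.
p ≥ 0: smallest is -98092 mod 1751 = 1715 (at t = 57), with q = -7389.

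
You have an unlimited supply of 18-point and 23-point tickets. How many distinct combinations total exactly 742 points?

2

Need nonnegative integers with 18j + 23k = 742.
gcd(18, 23) = 1, and 18·(9) + 23·(-7) = 1.
So (j₀, k₀) = (6678, -5194); general j = 6678 + 23t, k = -5194 - 18t.
j ≥ 0 ⇒ t ≥ -290; k ≥ 0 ⇒ t ≤ -289. That's 2 values of t.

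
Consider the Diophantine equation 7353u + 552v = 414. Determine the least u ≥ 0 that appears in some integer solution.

46

gcd(7353, 552) = 3.
3 divides 414, so solutions exist.
By Bézout, 7353·(-53) + 552·(706) = 3.
Scale by 414/3 = 138: (u₀, v₀) = (-7314, 97428).
General solution: u = -7314 + 184t, v = 97428 - 2451t for integer t.
u ≥ 0: smallest is -7314 mod 184 = 46 (at t = 40), with v = -612.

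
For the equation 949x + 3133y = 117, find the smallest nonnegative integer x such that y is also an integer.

gcd(3133, 949) = 13  (3133 = 3*949 + 286, 949 = 3*286 + 91, 286 = 3*91 + 13, 91 = 7*13).
13 divides 117, so solutions exist.
Back-substituting, 949*(-33) + 3133*(10) = 13.
Scale by 117/13 = 9: (x₀, y₀) = (-297, 90).
General solution: x = -297 + 241t, y = 90 - 73t for integer t.
x ≥ 0: smallest is -297 mod 241 = 185 (at t = 2), with y = -56.

185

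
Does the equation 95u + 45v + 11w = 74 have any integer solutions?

gcd(95, 45) = 5.
gcd(5, 11) = 1.
1 divides 74, so integer solutions exist.

yes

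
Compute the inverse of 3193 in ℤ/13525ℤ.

11657

gcd(13525, 3193) = 1.
By Bézout, 3193×(-1868) + 13525×(441) = 1.
So 3193×-1868 ≡ 1 (mod 13525), and -1868 mod 13525 = 11657.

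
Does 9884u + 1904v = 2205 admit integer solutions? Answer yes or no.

gcd(9884, 1904):
  9884 = 5*1904 + 364
  1904 = 5*364 + 84
  364 = 4*84 + 28
  84 = 3*28
so gcd(9884, 1904) = 28.
28 does not divide 2205 (remainder 21), so no integer solutions.

no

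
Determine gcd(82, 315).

1

gcd(315, 82):
  315 = 3×82 + 69
  82 = 1×69 + 13
  69 = 5×13 + 4
  13 = 3×4 + 1
  4 = 4×1
so gcd(315, 82) = 1.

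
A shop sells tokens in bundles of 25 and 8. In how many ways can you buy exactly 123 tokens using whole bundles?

1

Need nonnegative integers with 25j + 8k = 123.
gcd(25, 8) = 1, and 25·(1) + 8·(-3) = 1.
So (j₀, k₀) = (123, -369); general j = 123 + 8t, k = -369 - 25t.
j ≥ 0 ⇒ t ≥ -15; k ≥ 0 ⇒ t ≤ -15. That's 1 value of t.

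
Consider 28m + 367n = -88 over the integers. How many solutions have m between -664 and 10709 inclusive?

31

gcd(367, 28) = 1.
By Bézout, 28*(118) + 367*(-9) = 1.
Particular solution: (259, -20).
General solution: m = 259 + 367t, n = -20 - 28t for integer t.
-664 ≤ 259 + 367t ≤ 10709 gives t ∈ [-2, 28], which is 31 values.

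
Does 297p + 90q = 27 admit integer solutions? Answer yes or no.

gcd(297, 90) = 9  (297 = 3*90 + 27, 90 = 3*27 + 9, 27 = 3*9).
9 divides 27, so integer solutions exist.

yes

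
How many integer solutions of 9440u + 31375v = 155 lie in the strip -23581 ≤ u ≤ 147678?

27

gcd(31375, 9440) = 5.
By Bézout, 9440*(1027) + 31375*(-309) = 5.
Particular solution: (462, -139).
General solution: u = 462 + 6275t, v = -139 - 1888t for integer t.
-23581 ≤ 462 + 6275t ≤ 147678 gives t ∈ [-3, 23], which is 27 values.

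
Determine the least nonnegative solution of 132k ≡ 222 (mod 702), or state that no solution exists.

gcd(702, 132) = 6.
6 divides 222, so solutions exist.
By Bézout, 132*(16) + 702*(-3) = 6.
So 132*(16) ≡ 6 (mod 702); multiply by 37: k ≡ 592 (mod 117).
Smallest nonnegative: k = 592 mod 117 = 7.

7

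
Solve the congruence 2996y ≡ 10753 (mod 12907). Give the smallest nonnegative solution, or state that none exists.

10623

gcd(12907, 2996):
  12907 = 4·2996 + 923
  2996 = 3·923 + 227
  923 = 4·227 + 15
  227 = 15·15 + 2
  15 = 7·2 + 1
  2 = 2·1
so gcd(12907, 2996) = 1.
1 divides 10753, so solutions exist.
Back-substitute for Bézout coefficients:
  1 = 15 - 7·2
  ... = 2996·(-6027) + 12907·(1399)
So 2996·(-6027) ≡ 1 (mod 12907); multiply by 10753: y ≡ -64808331 (mod 12907).
Smallest nonnegative: y = -64808331 mod 12907 = 10623.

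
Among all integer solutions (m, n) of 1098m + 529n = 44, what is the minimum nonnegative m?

54

gcd(1098, 529):
  1098 = 2*529 + 40
  529 = 13*40 + 9
  40 = 4*9 + 4
  9 = 2*4 + 1
  4 = 4*1
so gcd(1098, 529) = 1.
1 divides 44, so solutions exist.
Back-substitute for Bézout coefficients:
  1 = 9 - 2*4
  ... = 1098*(-119) + 529*(247)
Scale by 44/1 = 44: (m₀, n₀) = (-5236, 10868).
General solution: m = -5236 + 529t, n = 10868 - 1098t for integer t.
m ≥ 0: smallest is -5236 mod 529 = 54 (at t = 10), with n = -112.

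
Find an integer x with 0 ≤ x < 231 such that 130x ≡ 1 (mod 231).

16

gcd(231, 130) = 1.
By Bézout, 130·(16) + 231·(-9) = 1.
So 130·16 ≡ 1 (mod 231), and 16 mod 231 = 16.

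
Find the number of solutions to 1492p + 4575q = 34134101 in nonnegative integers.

5

gcd(4575, 1492) = 1  (4575 = 3·1492 + 99, 1492 = 15·99 + 7, 99 = 14·7 + 1, 7 = 7·1).
Back-substituting, 1492·(-647) + 4575·(211) = 1.
Scale by 34134101: one solution is (-22084763347, 7202295311). Reduce p mod 4575: (1478, 6979).
General: p = 1478 + 4575t, q = 6979 - 1492t.
p ≥ 0 ⇒ t ≥ 0; q ≥ 0 ⇒ t ≤ 4. So t ∈ [0, 4]: 5 solutions.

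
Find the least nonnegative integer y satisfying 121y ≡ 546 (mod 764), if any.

gcd(764, 121):
  764 = 6*121 + 38
  121 = 3*38 + 7
  38 = 5*7 + 3
  7 = 2*3 + 1
  3 = 3*1
so gcd(764, 121) = 1.
1 divides 546, so solutions exist.
Back-substitute for Bézout coefficients:
  1 = 7 - 2*3
  ... = 121*(221) + 764*(-35)
So 121*(221) ≡ 1 (mod 764); multiply by 546: y ≡ 120666 (mod 764).
Smallest nonnegative: y = 120666 mod 764 = 718.

718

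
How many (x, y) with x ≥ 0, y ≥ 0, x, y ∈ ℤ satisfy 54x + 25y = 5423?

gcd(54, 25):
  54 = 2×25 + 4
  25 = 6×4 + 1
  4 = 4×1
so gcd(54, 25) = 1.
Back-substitute for Bézout coefficients:
  1 = 25 - 6×4
  ... = 54×(-6) + 25×(13)
Scale by 5423: one solution is (-32538, 70499). Reduce x mod 25: (12, 191).
General: x = 12 + 25t, y = 191 - 54t.
x ≥ 0 ⇒ t ≥ 0; y ≥ 0 ⇒ t ≤ 3. So t ∈ [0, 3]: 4 solutions.

4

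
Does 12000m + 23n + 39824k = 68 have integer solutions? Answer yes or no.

yes

gcd(12000, 23) = 1  (12000 = 521*23 + 17, 23 = 1*17 + 6, 17 = 2*6 + 5, 6 = 1*5 + 1, 5 = 5*1).
gcd(1, 39824) = 1.
1 divides 68, so integer solutions exist.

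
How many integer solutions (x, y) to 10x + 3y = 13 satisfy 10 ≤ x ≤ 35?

gcd(10, 3):
  10 = 3·3 + 1
  3 = 3·1
so gcd(10, 3) = 1.
Back-substitute for Bézout coefficients:
  1 = 10 - 3·3
  ... = 10·(1) + 3·(-3)
Scale by 13: particular solution (13, -39); reduce x mod 3: (1, 1).
General solution: x = 1 + 3t, y = 1 - 10t for integer t.
10 ≤ 1 + 3t ≤ 35 gives t ∈ [3, 11], which is 9 values.

9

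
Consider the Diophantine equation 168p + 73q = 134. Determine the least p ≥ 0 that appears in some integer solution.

26

gcd(168, 73) = 1.
1 divides 134, so solutions exist.
By Bézout, 168·(10) + 73·(-23) = 1.
Scale by 134/1 = 134: (p₀, q₀) = (1340, -3082).
General solution: p = 1340 + 73t, q = -3082 - 168t for integer t.
p ≥ 0: smallest is 1340 mod 73 = 26 (at t = -18), with q = -58.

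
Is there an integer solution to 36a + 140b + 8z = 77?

no

gcd(140, 36) = 4  (140 = 3×36 + 32, 36 = 1×32 + 4, 32 = 8×4).
gcd(4, 8) = 4.
4 does not divide 77 (remainder 1), so no integer solutions.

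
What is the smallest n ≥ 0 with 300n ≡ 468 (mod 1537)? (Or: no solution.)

gcd(1537, 300):
  1537 = 5×300 + 37
  300 = 8×37 + 4
  37 = 9×4 + 1
  4 = 4×1
so gcd(1537, 300) = 1.
1 divides 468, so solutions exist.
Back-substitute for Bézout coefficients:
  1 = 37 - 9×4
  ... = 300×(-374) + 1537×(73)
So 300×(-374) ≡ 1 (mod 1537); multiply by 468: n ≡ -175032 (mod 1537).
Smallest nonnegative: n = -175032 mod 1537 = 186.

186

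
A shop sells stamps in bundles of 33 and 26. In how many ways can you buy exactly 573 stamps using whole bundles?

1

Need nonnegative integers with 33j + 26k = 573.
gcd(33, 26) = 1, and 33·(-11) + 26·(14) = 1.
So (j₀, k₀) = (-6303, 8022); general j = -6303 + 26t, k = 8022 - 33t.
j ≥ 0 ⇒ t ≥ 243; k ≥ 0 ⇒ t ≤ 243. That's 1 value of t.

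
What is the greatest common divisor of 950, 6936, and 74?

2

gcd(6936, 950) = 2  (6936 = 7×950 + 286, 950 = 3×286 + 92, 286 = 3×92 + 10, 92 = 9×10 + 2, 10 = 5×2).
gcd(2, 74) = 2.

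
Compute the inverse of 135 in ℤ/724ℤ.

gcd(724, 135) = 1.
By Bézout, 135×(59) + 724×(-11) = 1.
So 135×59 ≡ 1 (mod 724), and 59 mod 724 = 59.

59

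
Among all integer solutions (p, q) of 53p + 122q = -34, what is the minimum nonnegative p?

50

gcd(122, 53) = 1.
1 divides -34, so solutions exist.
By Bézout, 53×(-23) + 122×(10) = 1.
Scale by -34/1 = -34: (p₀, q₀) = (782, -340).
General solution: p = 782 + 122t, q = -340 - 53t for integer t.
p ≥ 0: smallest is 782 mod 122 = 50 (at t = -6), with q = -22.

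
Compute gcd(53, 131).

gcd(131, 53):
  131 = 2·53 + 25
  53 = 2·25 + 3
  25 = 8·3 + 1
  3 = 3·1
so gcd(131, 53) = 1.

1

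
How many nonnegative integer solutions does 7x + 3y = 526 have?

25

gcd(7, 3) = 1  (7 = 2*3 + 1, 3 = 3*1).
Back-substituting, 7*(1) + 3*(-2) = 1.
Scale by 526: one solution is (526, -1052). Reduce x mod 3: (1, 173).
General: x = 1 + 3t, y = 173 - 7t.
x ≥ 0 ⇒ t ≥ 0; y ≥ 0 ⇒ t ≤ 24. So t ∈ [0, 24]: 25 solutions.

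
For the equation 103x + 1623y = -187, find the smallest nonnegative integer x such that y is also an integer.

gcd(1623, 103):
  1623 = 15×103 + 78
  103 = 1×78 + 25
  78 = 3×25 + 3
  25 = 8×3 + 1
  3 = 3×1
so gcd(1623, 103) = 1.
1 divides -187, so solutions exist.
Back-substitute for Bézout coefficients:
  1 = 25 - 8×3
  ... = 103×(520) + 1623×(-33)
Scale by -187/1 = -187: (x₀, y₀) = (-97240, 6171).
General solution: x = -97240 + 1623t, y = 6171 - 103t for integer t.
x ≥ 0: smallest is -97240 mod 1623 = 140 (at t = 60), with y = -9.

140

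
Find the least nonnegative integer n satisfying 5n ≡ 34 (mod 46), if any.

gcd(46, 5) = 1  (46 = 9·5 + 1, 5 = 5·1).
1 divides 34, so solutions exist.
Back-substituting, 5·(-9) + 46·(1) = 1.
So 5·(-9) ≡ 1 (mod 46); multiply by 34: n ≡ -306 (mod 46).
Smallest nonnegative: n = -306 mod 46 = 16.

16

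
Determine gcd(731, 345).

1

gcd(731, 345) = 1  (731 = 2×345 + 41, 345 = 8×41 + 17, 41 = 2×17 + 7, 17 = 2×7 + 3, 7 = 2×3 + 1, 3 = 3×1).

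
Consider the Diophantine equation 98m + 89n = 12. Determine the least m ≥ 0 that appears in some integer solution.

31

gcd(98, 89):
  98 = 1×89 + 9
  89 = 9×9 + 8
  9 = 1×8 + 1
  8 = 8×1
so gcd(98, 89) = 1.
1 divides 12, so solutions exist.
Back-substitute for Bézout coefficients:
  1 = 9 - 1×8
  ... = 98×(10) + 89×(-11)
Scale by 12/1 = 12: (m₀, n₀) = (120, -132).
General solution: m = 120 + 89t, n = -132 - 98t for integer t.
m ≥ 0: smallest is 120 mod 89 = 31 (at t = -1), with n = -34.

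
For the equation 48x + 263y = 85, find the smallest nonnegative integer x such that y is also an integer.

73

gcd(263, 48):
  263 = 5×48 + 23
  48 = 2×23 + 2
  23 = 11×2 + 1
  2 = 2×1
so gcd(263, 48) = 1.
1 divides 85, so solutions exist.
Back-substitute for Bézout coefficients:
  1 = 23 - 11×2
  ... = 48×(-126) + 263×(23)
Scale by 85/1 = 85: (x₀, y₀) = (-10710, 1955).
General solution: x = -10710 + 263t, y = 1955 - 48t for integer t.
x ≥ 0: smallest is -10710 mod 263 = 73 (at t = 41), with y = -13.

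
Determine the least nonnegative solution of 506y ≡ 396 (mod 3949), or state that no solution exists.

32

gcd(3949, 506) = 11  (3949 = 7·506 + 407, 506 = 1·407 + 99, 407 = 4·99 + 11, 99 = 9·11).
11 divides 396, so solutions exist.
Back-substituting, 506·(-39) + 3949·(5) = 11.
So 506·(-39) ≡ 11 (mod 3949); multiply by 36: y ≡ -1404 (mod 359).
Smallest nonnegative: y = -1404 mod 359 = 32.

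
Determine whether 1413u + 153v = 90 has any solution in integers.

gcd(1413, 153) = 9  (1413 = 9*153 + 36, 153 = 4*36 + 9, 36 = 4*9).
9 divides 90, so integer solutions exist.

yes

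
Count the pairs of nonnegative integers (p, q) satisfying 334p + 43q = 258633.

gcd(334, 43):
  334 = 7*43 + 33
  43 = 1*33 + 10
  33 = 3*10 + 3
  10 = 3*3 + 1
  3 = 3*1
so gcd(334, 43) = 1.
Back-substitute for Bézout coefficients:
  1 = 10 - 3*3
  ... = 334*(-13) + 43*(101)
Scale by 258633: one solution is (-3362229, 26121933). Reduce p mod 43: (27, 5805).
General: p = 27 + 43t, q = 5805 - 334t.
p ≥ 0 ⇒ t ≥ 0; q ≥ 0 ⇒ t ≤ 17. So t ∈ [0, 17]: 18 solutions.

18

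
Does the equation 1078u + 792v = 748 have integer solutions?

yes

gcd(1078, 792):
  1078 = 1*792 + 286
  792 = 2*286 + 220
  286 = 1*220 + 66
  220 = 3*66 + 22
  66 = 3*22
so gcd(1078, 792) = 22.
22 divides 748, so integer solutions exist.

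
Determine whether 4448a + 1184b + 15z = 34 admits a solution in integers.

gcd(4448, 1184) = 32.
gcd(32, 15) = 1.
1 divides 34, so integer solutions exist.

yes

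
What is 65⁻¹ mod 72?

41

gcd(72, 65) = 1.
By Bézout, 65*(-31) + 72*(28) = 1.
So 65*-31 ≡ 1 (mod 72), and -31 mod 72 = 41.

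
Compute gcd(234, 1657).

1

gcd(1657, 234):
  1657 = 7*234 + 19
  234 = 12*19 + 6
  19 = 3*6 + 1
  6 = 6*1
so gcd(1657, 234) = 1.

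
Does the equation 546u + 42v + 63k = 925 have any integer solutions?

no

gcd(546, 42) = 42.
gcd(42, 63) = 21.
21 does not divide 925 (remainder 1), so no integer solutions.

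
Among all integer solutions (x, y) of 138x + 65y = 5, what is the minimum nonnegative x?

gcd(138, 65) = 1.
1 divides 5, so solutions exist.
By Bézout, 138·(-8) + 65·(17) = 1.
Scale by 5/1 = 5: (x₀, y₀) = (-40, 85).
General solution: x = -40 + 65t, y = 85 - 138t for integer t.
x ≥ 0: smallest is -40 mod 65 = 25 (at t = 1), with y = -53.

25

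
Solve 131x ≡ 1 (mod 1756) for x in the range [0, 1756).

gcd(1756, 131) = 1.
By Bézout, 131*(563) + 1756*(-42) = 1.
So 131*563 ≡ 1 (mod 1756), and 563 mod 1756 = 563.

563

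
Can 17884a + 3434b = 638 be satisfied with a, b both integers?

gcd(17884, 3434) = 34  (17884 = 5*3434 + 714, 3434 = 4*714 + 578, 714 = 1*578 + 136, 578 = 4*136 + 34, 136 = 4*34).
34 does not divide 638 (remainder 26), so no integer solutions.

no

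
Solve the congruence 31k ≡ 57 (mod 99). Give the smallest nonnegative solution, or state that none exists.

21

gcd(99, 31):
  99 = 3*31 + 6
  31 = 5*6 + 1
  6 = 6*1
so gcd(99, 31) = 1.
1 divides 57, so solutions exist.
Back-substitute for Bézout coefficients:
  1 = 31 - 5*6
  ... = 31*(16) + 99*(-5)
So 31*(16) ≡ 1 (mod 99); multiply by 57: k ≡ 912 (mod 99).
Smallest nonnegative: k = 912 mod 99 = 21.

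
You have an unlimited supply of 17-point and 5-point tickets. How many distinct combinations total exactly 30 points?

Need nonnegative integers with 17j + 5k = 30.
gcd(17, 5) = 1, and 17·(-2) + 5·(7) = 1.
So (j₀, k₀) = (-60, 210); general j = -60 + 5t, k = 210 - 17t.
j ≥ 0 ⇒ t ≥ 12; k ≥ 0 ⇒ t ≤ 12. That's 1 value of t.

1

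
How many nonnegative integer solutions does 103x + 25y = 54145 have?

21

gcd(103, 25) = 1.
By Bézout, 103×(-8) + 25×(33) = 1.
One solution: (15, 2104).
General: x = 15 + 25t, y = 2104 - 103t.
x ≥ 0 ⇒ t ≥ 0; y ≥ 0 ⇒ t ≤ 20. So t ∈ [0, 20]: 21 solutions.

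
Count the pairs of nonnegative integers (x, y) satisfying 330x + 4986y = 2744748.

10

gcd(4986, 330):
  4986 = 15*330 + 36
  330 = 9*36 + 6
  36 = 6*6
so gcd(4986, 330) = 6.
Back-substitute for Bézout coefficients:
  6 = 330 - 9*36
  ... = 330*(136) + 4986*(-9)
Scale by 457458: one solution is (62214288, -4117122). Reduce x mod 831: (642, 508).
General: x = 642 + 831t, y = 508 - 55t.
x ≥ 0 ⇒ t ≥ 0; y ≥ 0 ⇒ t ≤ 9. So t ∈ [0, 9]: 10 solutions.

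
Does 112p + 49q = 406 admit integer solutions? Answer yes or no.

gcd(112, 49) = 7  (112 = 2×49 + 14, 49 = 3×14 + 7, 14 = 2×7).
7 divides 406, so integer solutions exist.

yes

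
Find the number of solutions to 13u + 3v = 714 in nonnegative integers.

gcd(13, 3):
  13 = 4*3 + 1
  3 = 3*1
so gcd(13, 3) = 1.
Back-substitute for Bézout coefficients:
  1 = 13 - 4*3
  ... = 13*(1) + 3*(-4)
Scale by 714: one solution is (714, -2856). Reduce u mod 3: (0, 238).
General: u = 0 + 3t, v = 238 - 13t.
u ≥ 0 ⇒ t ≥ 0; v ≥ 0 ⇒ t ≤ 18. So t ∈ [0, 18]: 19 solutions.

19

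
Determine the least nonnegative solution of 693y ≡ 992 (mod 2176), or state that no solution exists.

1248

gcd(2176, 693) = 1  (2176 = 3*693 + 97, 693 = 7*97 + 14, 97 = 6*14 + 13, 14 = 1*13 + 1, 13 = 13*1).
1 divides 992, so solutions exist.
Back-substituting, 693*(157) + 2176*(-50) = 1.
So 693*(157) ≡ 1 (mod 2176); multiply by 992: y ≡ 155744 (mod 2176).
Smallest nonnegative: y = 155744 mod 2176 = 1248.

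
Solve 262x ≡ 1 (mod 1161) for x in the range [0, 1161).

226

gcd(1161, 262) = 1  (1161 = 4·262 + 113, 262 = 2·113 + 36, 113 = 3·36 + 5, 36 = 7·5 + 1, 5 = 5·1).
Back-substituting, 262·(226) + 1161·(-51) = 1.
So 262·226 ≡ 1 (mod 1161), and 226 mod 1161 = 226.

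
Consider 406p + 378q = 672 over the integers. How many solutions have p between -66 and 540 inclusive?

23

gcd(406, 378):
  406 = 1*378 + 28
  378 = 13*28 + 14
  28 = 2*14
so gcd(406, 378) = 14.
Back-substitute for Bézout coefficients:
  14 = 378 - 13*28
  ... = 406*(-13) + 378*(14)
Scale by 48: particular solution (-624, 672); reduce p mod 27: (24, -24).
General solution: p = 24 + 27t, q = -24 - 29t for integer t.
-66 ≤ 24 + 27t ≤ 540 gives t ∈ [-3, 19], which is 23 values.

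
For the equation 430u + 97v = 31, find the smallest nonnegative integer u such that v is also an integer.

gcd(430, 97) = 1.
1 divides 31, so solutions exist.
By Bézout, 430×(-30) + 97×(133) = 1.
Scale by 31/1 = 31: (u₀, v₀) = (-930, 4123).
General solution: u = -930 + 97t, v = 4123 - 430t for integer t.
u ≥ 0: smallest is -930 mod 97 = 40 (at t = 10), with v = -177.

40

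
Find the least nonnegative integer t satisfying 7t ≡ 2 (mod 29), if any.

21

gcd(29, 7):
  29 = 4×7 + 1
  7 = 7×1
so gcd(29, 7) = 1.
1 divides 2, so solutions exist.
Back-substitute for Bézout coefficients:
  1 = 29 - 4×7
  ... = 7×(-4) + 29×(1)
So 7×(-4) ≡ 1 (mod 29); multiply by 2: t ≡ -8 (mod 29).
Smallest nonnegative: t = -8 mod 29 = 21.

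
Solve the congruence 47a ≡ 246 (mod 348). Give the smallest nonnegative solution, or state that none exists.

294

gcd(348, 47) = 1  (348 = 7×47 + 19, 47 = 2×19 + 9, 19 = 2×9 + 1, 9 = 9×1).
1 divides 246, so solutions exist.
Back-substituting, 47×(-37) + 348×(5) = 1.
So 47×(-37) ≡ 1 (mod 348); multiply by 246: a ≡ -9102 (mod 348).
Smallest nonnegative: a = -9102 mod 348 = 294.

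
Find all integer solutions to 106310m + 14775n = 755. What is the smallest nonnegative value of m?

538

gcd(106310, 14775) = 5  (106310 = 7*14775 + 2885, 14775 = 5*2885 + 350, 2885 = 8*350 + 85, 350 = 4*85 + 10, 85 = 8*10 + 5, 10 = 2*5).
5 divides 755, so solutions exist.
Back-substituting, 106310*(1393) + 14775*(-10023) = 5.
Scale by 755/5 = 151: (m₀, n₀) = (210343, -1513473).
General solution: m = 210343 + 2955t, n = -1513473 - 21262t for integer t.
m ≥ 0: smallest is 210343 mod 2955 = 538 (at t = -71), with n = -3871.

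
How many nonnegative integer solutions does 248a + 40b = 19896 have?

gcd(248, 40):
  248 = 6·40 + 8
  40 = 5·8
so gcd(248, 40) = 8.
Back-substitute for Bézout coefficients:
  8 = 248 - 6·40
  ... = 248·(1) + 40·(-6)
Scale by 2487: one solution is (2487, -14922). Reduce a mod 5: (2, 485).
General: a = 2 + 5t, b = 485 - 31t.
a ≥ 0 ⇒ t ≥ 0; b ≥ 0 ⇒ t ≤ 15. So t ∈ [0, 15]: 16 solutions.

16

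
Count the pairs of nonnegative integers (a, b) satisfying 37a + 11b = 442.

1

gcd(37, 11) = 1  (37 = 3·11 + 4, 11 = 2·4 + 3, 4 = 1·3 + 1, 3 = 3·1).
Back-substituting, 37·(3) + 11·(-10) = 1.
Scale by 442: one solution is (1326, -4420). Reduce a mod 11: (6, 20).
General: a = 6 + 11t, b = 20 - 37t.
a ≥ 0 ⇒ t ≥ 0; b ≥ 0 ⇒ t ≤ 0. So t ∈ [0, 0]: 1 solution.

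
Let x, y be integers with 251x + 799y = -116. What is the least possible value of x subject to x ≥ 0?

gcd(799, 251):
  799 = 3·251 + 46
  251 = 5·46 + 21
  46 = 2·21 + 4
  21 = 5·4 + 1
  4 = 4·1
so gcd(799, 251) = 1.
1 divides -116, so solutions exist.
Back-substitute for Bézout coefficients:
  1 = 21 - 5·4
  ... = 251·(191) + 799·(-60)
Scale by -116/1 = -116: (x₀, y₀) = (-22156, 6960).
General solution: x = -22156 + 799t, y = 6960 - 251t for integer t.
x ≥ 0: smallest is -22156 mod 799 = 216 (at t = 28), with y = -68.

216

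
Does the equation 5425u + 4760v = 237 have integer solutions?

no

gcd(5425, 4760) = 35  (5425 = 1·4760 + 665, 4760 = 7·665 + 105, 665 = 6·105 + 35, 105 = 3·35).
35 does not divide 237 (remainder 27), so no integer solutions.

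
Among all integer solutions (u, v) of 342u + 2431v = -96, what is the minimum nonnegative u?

gcd(2431, 342) = 1  (2431 = 7*342 + 37, 342 = 9*37 + 9, 37 = 4*9 + 1, 9 = 9*1).
1 divides -96, so solutions exist.
Back-substituting, 342*(-263) + 2431*(37) = 1.
Scale by -96/1 = -96: (u₀, v₀) = (25248, -3552).
General solution: u = 25248 + 2431t, v = -3552 - 342t for integer t.
u ≥ 0: smallest is 25248 mod 2431 = 938 (at t = -10), with v = -132.

938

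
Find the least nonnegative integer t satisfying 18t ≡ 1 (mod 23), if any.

9

gcd(23, 18) = 1  (23 = 1×18 + 5, 18 = 3×5 + 3, 5 = 1×3 + 2, 3 = 1×2 + 1, 2 = 2×1).
1 divides 1, so solutions exist.
Back-substituting, 18×(9) + 23×(-7) = 1.
So 18×(9) ≡ 1 (mod 23); multiply by 1: t ≡ 9 (mod 23).
Smallest nonnegative: t = 9 mod 23 = 9.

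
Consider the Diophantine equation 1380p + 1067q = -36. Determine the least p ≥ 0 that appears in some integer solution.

501

gcd(1380, 1067):
  1380 = 1·1067 + 313
  1067 = 3·313 + 128
  313 = 2·128 + 57
  128 = 2·57 + 14
  57 = 4·14 + 1
  14 = 14·1
so gcd(1380, 1067) = 1.
1 divides -36, so solutions exist.
Back-substitute for Bézout coefficients:
  1 = 57 - 4·14
  ... = 1380·(75) + 1067·(-97)
Scale by -36/1 = -36: (p₀, q₀) = (-2700, 3492).
General solution: p = -2700 + 1067t, q = 3492 - 1380t for integer t.
p ≥ 0: smallest is -2700 mod 1067 = 501 (at t = 3), with q = -648.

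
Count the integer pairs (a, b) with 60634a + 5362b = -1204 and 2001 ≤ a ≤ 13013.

29

gcd(60634, 5362):
  60634 = 11·5362 + 1652
  5362 = 3·1652 + 406
  1652 = 4·406 + 28
  406 = 14·28 + 14
  28 = 2·14
so gcd(60634, 5362) = 14.
Back-substitute for Bézout coefficients:
  14 = 406 - 14·28
  ... = 60634·(-185) + 5362·(2092)
Scale by -86: particular solution (15910, -179912); reduce a mod 383: (207, -2341).
General solution: a = 207 + 383t, b = -2341 - 4331t for integer t.
2001 ≤ 207 + 383t ≤ 13013 gives t ∈ [5, 33], which is 29 values.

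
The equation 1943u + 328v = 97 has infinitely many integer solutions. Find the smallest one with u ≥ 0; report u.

311

gcd(1943, 328) = 1  (1943 = 5×328 + 303, 328 = 1×303 + 25, 303 = 12×25 + 3, 25 = 8×3 + 1, 3 = 3×1).
1 divides 97, so solutions exist.
Back-substituting, 1943×(-105) + 328×(622) = 1.
Scale by 97/1 = 97: (u₀, v₀) = (-10185, 60334).
General solution: u = -10185 + 328t, v = 60334 - 1943t for integer t.
u ≥ 0: smallest is -10185 mod 328 = 311 (at t = 32), with v = -1842.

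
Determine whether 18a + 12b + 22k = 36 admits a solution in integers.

yes

gcd(18, 12) = 6  (18 = 1×12 + 6, 12 = 2×6).
gcd(6, 22) = 2.
2 divides 36, so integer solutions exist.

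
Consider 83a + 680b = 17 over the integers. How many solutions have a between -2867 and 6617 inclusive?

gcd(680, 83) = 1.
By Bézout, 83×(-213) + 680×(26) = 1.
Particular solution: (459, -56).
General solution: a = 459 + 680t, b = -56 - 83t for integer t.
-2867 ≤ 459 + 680t ≤ 6617 gives t ∈ [-4, 9], which is 14 values.

14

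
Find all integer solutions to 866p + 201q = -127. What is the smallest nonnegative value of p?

79

gcd(866, 201) = 1.
1 divides -127, so solutions exist.
By Bézout, 866·(-94) + 201·(405) = 1.
Scale by -127/1 = -127: (p₀, q₀) = (11938, -51435).
General solution: p = 11938 + 201t, q = -51435 - 866t for integer t.
p ≥ 0: smallest is 11938 mod 201 = 79 (at t = -59), with q = -341.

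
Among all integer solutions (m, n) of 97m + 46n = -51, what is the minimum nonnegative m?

45

gcd(97, 46):
  97 = 2·46 + 5
  46 = 9·5 + 1
  5 = 5·1
so gcd(97, 46) = 1.
1 divides -51, so solutions exist.
Back-substitute for Bézout coefficients:
  1 = 46 - 9·5
  ... = 97·(-9) + 46·(19)
Scale by -51/1 = -51: (m₀, n₀) = (459, -969).
General solution: m = 459 + 46t, n = -969 - 97t for integer t.
m ≥ 0: smallest is 459 mod 46 = 45 (at t = -9), with n = -96.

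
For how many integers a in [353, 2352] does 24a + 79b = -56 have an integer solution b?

gcd(79, 24) = 1  (79 = 3×24 + 7, 24 = 3×7 + 3, 7 = 2×3 + 1, 3 = 3×1).
Back-substituting, 24×(-23) + 79×(7) = 1.
Scale by -56: particular solution (1288, -392); reduce a mod 79: (24, -8).
General solution: a = 24 + 79t, b = -8 - 24t for integer t.
353 ≤ 24 + 79t ≤ 2352 gives t ∈ [5, 29], which is 25 values.

25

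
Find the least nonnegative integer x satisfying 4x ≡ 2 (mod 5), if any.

gcd(5, 4) = 1  (5 = 1*4 + 1, 4 = 4*1).
1 divides 2, so solutions exist.
Back-substituting, 4*(-1) + 5*(1) = 1.
So 4*(-1) ≡ 1 (mod 5); multiply by 2: x ≡ -2 (mod 5).
Smallest nonnegative: x = -2 mod 5 = 3.

3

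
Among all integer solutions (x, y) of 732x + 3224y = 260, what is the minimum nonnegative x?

gcd(3224, 732) = 4  (3224 = 4×732 + 296, 732 = 2×296 + 140, 296 = 2×140 + 16, 140 = 8×16 + 12, 16 = 1×12 + 4, 12 = 3×4).
4 divides 260, so solutions exist.
Back-substituting, 732×(-207) + 3224×(47) = 4.
Scale by 260/4 = 65: (x₀, y₀) = (-13455, 3055).
General solution: x = -13455 + 806t, y = 3055 - 183t for integer t.
x ≥ 0: smallest is -13455 mod 806 = 247 (at t = 17), with y = -56.

247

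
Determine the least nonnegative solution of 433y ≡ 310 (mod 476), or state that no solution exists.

26

gcd(476, 433):
  476 = 1×433 + 43
  433 = 10×43 + 3
  43 = 14×3 + 1
  3 = 3×1
so gcd(476, 433) = 1.
1 divides 310, so solutions exist.
Back-substitute for Bézout coefficients:
  1 = 43 - 14×3
  ... = 433×(-155) + 476×(141)
So 433×(-155) ≡ 1 (mod 476); multiply by 310: y ≡ -48050 (mod 476).
Smallest nonnegative: y = -48050 mod 476 = 26.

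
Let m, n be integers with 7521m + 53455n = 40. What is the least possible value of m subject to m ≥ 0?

gcd(53455, 7521):
  53455 = 7*7521 + 808
  7521 = 9*808 + 249
  808 = 3*249 + 61
  249 = 4*61 + 5
  61 = 12*5 + 1
  5 = 5*1
so gcd(53455, 7521) = 1.
1 divides 40, so solutions exist.
Back-substitute for Bézout coefficients:
  1 = 61 - 12*5
  ... = 7521*(-10519) + 53455*(1480)
Scale by 40/1 = 40: (m₀, n₀) = (-420760, 59200).
General solution: m = -420760 + 53455t, n = 59200 - 7521t for integer t.
m ≥ 0: smallest is -420760 mod 53455 = 6880 (at t = 8), with n = -968.

6880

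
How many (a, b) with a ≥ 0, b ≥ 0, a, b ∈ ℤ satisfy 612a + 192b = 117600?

12

gcd(612, 192) = 12  (612 = 3·192 + 36, 192 = 5·36 + 12, 36 = 3·12).
Back-substituting, 612·(-5) + 192·(16) = 12.
Scale by 9800: one solution is (-49000, 156800). Reduce a mod 16: (8, 587).
General: a = 8 + 16t, b = 587 - 51t.
a ≥ 0 ⇒ t ≥ 0; b ≥ 0 ⇒ t ≤ 11. So t ∈ [0, 11]: 12 solutions.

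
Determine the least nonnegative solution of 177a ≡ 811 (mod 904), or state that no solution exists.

gcd(904, 177) = 1  (904 = 5*177 + 19, 177 = 9*19 + 6, 19 = 3*6 + 1, 6 = 6*1).
1 divides 811, so solutions exist.
Back-substituting, 177*(-143) + 904*(28) = 1.
So 177*(-143) ≡ 1 (mod 904); multiply by 811: a ≡ -115973 (mod 904).
Smallest nonnegative: a = -115973 mod 904 = 643.

643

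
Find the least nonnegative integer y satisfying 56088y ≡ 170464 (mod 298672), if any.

7538

gcd(298672, 56088):
  298672 = 5·56088 + 18232
  56088 = 3·18232 + 1392
  18232 = 13·1392 + 136
  1392 = 10·136 + 32
  136 = 4·32 + 8
  32 = 4·8
so gcd(298672, 56088) = 8.
8 divides 170464, so solutions exist.
Back-substitute for Bézout coefficients:
  8 = 136 - 4·32
  ... = 56088·(-8797) + 298672·(1652)
So 56088·(-8797) ≡ 8 (mod 298672); multiply by 21308: y ≡ -187446476 (mod 37334).
Smallest nonnegative: y = -187446476 mod 37334 = 7538.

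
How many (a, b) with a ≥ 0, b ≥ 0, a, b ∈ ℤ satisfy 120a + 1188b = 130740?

gcd(1188, 120) = 12  (1188 = 9×120 + 108, 120 = 1×108 + 12, 108 = 9×12).
Back-substituting, 120×(10) + 1188×(-1) = 12.
Scale by 10895: one solution is (108950, -10895). Reduce a mod 99: (50, 105).
General: a = 50 + 99t, b = 105 - 10t.
a ≥ 0 ⇒ t ≥ 0; b ≥ 0 ⇒ t ≤ 10. So t ∈ [0, 10]: 11 solutions.

11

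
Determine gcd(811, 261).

1

gcd(811, 261):
  811 = 3*261 + 28
  261 = 9*28 + 9
  28 = 3*9 + 1
  9 = 9*1
so gcd(811, 261) = 1.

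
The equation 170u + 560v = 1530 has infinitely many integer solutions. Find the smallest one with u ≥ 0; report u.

gcd(560, 170) = 10  (560 = 3*170 + 50, 170 = 3*50 + 20, 50 = 2*20 + 10, 20 = 2*10).
10 divides 1530, so solutions exist.
Back-substituting, 170*(-23) + 560*(7) = 10.
Scale by 1530/10 = 153: (u₀, v₀) = (-3519, 1071).
General solution: u = -3519 + 56t, v = 1071 - 17t for integer t.
u ≥ 0: smallest is -3519 mod 56 = 9 (at t = 63), with v = 0.

9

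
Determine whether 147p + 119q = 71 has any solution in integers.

no

gcd(147, 119) = 7.
7 does not divide 71 (remainder 1), so no integer solutions.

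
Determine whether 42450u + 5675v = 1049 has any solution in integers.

no

gcd(42450, 5675) = 25.
25 does not divide 1049 (remainder 24), so no integer solutions.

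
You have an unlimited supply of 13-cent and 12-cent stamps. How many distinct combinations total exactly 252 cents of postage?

Need nonnegative integers with 13j + 12k = 252.
gcd(13, 12) = 1, and 13·(1) + 12·(-1) = 1.
So (j₀, k₀) = (252, -252); general j = 252 + 12t, k = -252 - 13t.
j ≥ 0 ⇒ t ≥ -21; k ≥ 0 ⇒ t ≤ -20. That's 2 values of t.

2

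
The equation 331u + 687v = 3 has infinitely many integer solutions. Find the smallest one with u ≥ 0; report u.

gcd(687, 331):
  687 = 2×331 + 25
  331 = 13×25 + 6
  25 = 4×6 + 1
  6 = 6×1
so gcd(687, 331) = 1.
1 divides 3, so solutions exist.
Back-substitute for Bézout coefficients:
  1 = 25 - 4×6
  ... = 331×(-110) + 687×(53)
Scale by 3/1 = 3: (u₀, v₀) = (-330, 159).
General solution: u = -330 + 687t, v = 159 - 331t for integer t.
u ≥ 0: smallest is -330 mod 687 = 357 (at t = 1), with v = -172.

357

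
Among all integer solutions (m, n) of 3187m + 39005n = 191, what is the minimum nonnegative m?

23523

gcd(39005, 3187):
  39005 = 12·3187 + 761
  3187 = 4·761 + 143
  761 = 5·143 + 46
  143 = 3·46 + 5
  46 = 9·5 + 1
  5 = 5·1
so gcd(39005, 3187) = 1.
1 divides 191, so solutions exist.
Back-substitute for Bézout coefficients:
  1 = 46 - 9·5
  ... = 3187·(-7637) + 39005·(624)
Scale by 191/1 = 191: (m₀, n₀) = (-1458667, 119184).
General solution: m = -1458667 + 39005t, n = 119184 - 3187t for integer t.
m ≥ 0: smallest is -1458667 mod 39005 = 23523 (at t = 38), with n = -1922.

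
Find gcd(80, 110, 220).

10

gcd(110, 80) = 10.
gcd(10, 220) = 10.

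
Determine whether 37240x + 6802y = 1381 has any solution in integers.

gcd(37240, 6802) = 38  (37240 = 5*6802 + 3230, 6802 = 2*3230 + 342, 3230 = 9*342 + 152, 342 = 2*152 + 38, 152 = 4*38).
38 does not divide 1381 (remainder 13), so no integer solutions.

no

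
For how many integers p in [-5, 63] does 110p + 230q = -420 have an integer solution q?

3

gcd(230, 110):
  230 = 2×110 + 10
  110 = 11×10
so gcd(230, 110) = 10.
Back-substitute for Bézout coefficients:
  10 = 230 - 2×110
  ... = 110×(-2) + 230×(1)
Scale by -42: particular solution (84, -42); reduce p mod 23: (15, -9).
General solution: p = 15 + 23t, q = -9 - 11t for integer t.
-5 ≤ 15 + 23t ≤ 63 gives t ∈ [0, 2], which is 3 values.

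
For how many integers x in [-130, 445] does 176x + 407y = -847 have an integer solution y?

gcd(407, 176):
  407 = 2×176 + 55
  176 = 3×55 + 11
  55 = 5×11
so gcd(407, 176) = 11.
Back-substitute for Bézout coefficients:
  11 = 176 - 3×55
  ... = 176×(7) + 407×(-3)
Scale by -77: particular solution (-539, 231); reduce x mod 37: (16, -9).
General solution: x = 16 + 37t, y = -9 - 16t for integer t.
-130 ≤ 16 + 37t ≤ 445 gives t ∈ [-3, 11], which is 15 values.

15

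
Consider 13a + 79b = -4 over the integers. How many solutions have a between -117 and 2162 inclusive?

gcd(79, 13):
  79 = 6×13 + 1
  13 = 13×1
so gcd(79, 13) = 1.
Back-substitute for Bézout coefficients:
  1 = 79 - 6×13
  ... = 13×(-6) + 79×(1)
Scale by -4: particular solution (24, -4); reduce a mod 79: (24, -4).
General solution: a = 24 + 79t, b = -4 - 13t for integer t.
-117 ≤ 24 + 79t ≤ 2162 gives t ∈ [-1, 27], which is 29 values.

29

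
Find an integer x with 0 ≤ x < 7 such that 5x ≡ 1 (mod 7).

3

gcd(7, 5):
  7 = 1×5 + 2
  5 = 2×2 + 1
  2 = 2×1
so gcd(7, 5) = 1.
Back-substitute for Bézout coefficients:
  1 = 5 - 2×2
  ... = 5×(3) + 7×(-2)
So 5×3 ≡ 1 (mod 7), and 3 mod 7 = 3.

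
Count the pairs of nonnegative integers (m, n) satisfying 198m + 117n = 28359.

11

gcd(198, 117) = 9.
By Bézout, 198×(3) + 117×(-5) = 9.
One solution: (2, 239).
General: m = 2 + 13t, n = 239 - 22t.
m ≥ 0 ⇒ t ≥ 0; n ≥ 0 ⇒ t ≤ 10. So t ∈ [0, 10]: 11 solutions.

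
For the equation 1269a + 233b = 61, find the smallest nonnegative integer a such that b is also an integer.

gcd(1269, 233) = 1.
1 divides 61, so solutions exist.
By Bézout, 1269*(-56) + 233*(305) = 1.
Scale by 61/1 = 61: (a₀, b₀) = (-3416, 18605).
General solution: a = -3416 + 233t, b = 18605 - 1269t for integer t.
a ≥ 0: smallest is -3416 mod 233 = 79 (at t = 15), with b = -430.

79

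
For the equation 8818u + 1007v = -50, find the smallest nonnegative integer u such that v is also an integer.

925

gcd(8818, 1007):
  8818 = 8*1007 + 762
  1007 = 1*762 + 245
  762 = 3*245 + 27
  245 = 9*27 + 2
  27 = 13*2 + 1
  2 = 2*1
so gcd(8818, 1007) = 1.
1 divides -50, so solutions exist.
Back-substitute for Bézout coefficients:
  1 = 27 - 13*2
  ... = 8818*(485) + 1007*(-4247)
Scale by -50/1 = -50: (u₀, v₀) = (-24250, 212350).
General solution: u = -24250 + 1007t, v = 212350 - 8818t for integer t.
u ≥ 0: smallest is -24250 mod 1007 = 925 (at t = 25), with v = -8100.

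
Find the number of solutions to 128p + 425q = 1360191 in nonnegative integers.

gcd(425, 128) = 1.
By Bézout, 128×(-83) + 425×(25) = 1.
One solution: (297, 3111).
General: p = 297 + 425t, q = 3111 - 128t.
p ≥ 0 ⇒ t ≥ 0; q ≥ 0 ⇒ t ≤ 24. So t ∈ [0, 24]: 25 solutions.

25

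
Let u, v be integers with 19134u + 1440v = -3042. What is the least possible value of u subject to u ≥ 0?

17

gcd(19134, 1440) = 18.
18 divides -3042, so solutions exist.
By Bézout, 19134×(7) + 1440×(-93) = 18.
Scale by -3042/18 = -169: (u₀, v₀) = (-1183, 15717).
General solution: u = -1183 + 80t, v = 15717 - 1063t for integer t.
u ≥ 0: smallest is -1183 mod 80 = 17 (at t = 15), with v = -228.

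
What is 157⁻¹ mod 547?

gcd(547, 157):
  547 = 3·157 + 76
  157 = 2·76 + 5
  76 = 15·5 + 1
  5 = 5·1
so gcd(547, 157) = 1.
Back-substitute for Bézout coefficients:
  1 = 76 - 15·5
  ... = 157·(-108) + 547·(31)
So 157·-108 ≡ 1 (mod 547), and -108 mod 547 = 439.

439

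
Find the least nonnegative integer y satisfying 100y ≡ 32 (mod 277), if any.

233

gcd(277, 100) = 1  (277 = 2*100 + 77, 100 = 1*77 + 23, 77 = 3*23 + 8, 23 = 2*8 + 7, 8 = 1*7 + 1, 7 = 7*1).
1 divides 32, so solutions exist.
Back-substituting, 100*(-36) + 277*(13) = 1.
So 100*(-36) ≡ 1 (mod 277); multiply by 32: y ≡ -1152 (mod 277).
Smallest nonnegative: y = -1152 mod 277 = 233.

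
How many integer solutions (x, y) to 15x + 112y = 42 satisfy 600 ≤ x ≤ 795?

2

gcd(112, 15) = 1  (112 = 7*15 + 7, 15 = 2*7 + 1, 7 = 7*1).
Back-substituting, 15*(15) + 112*(-2) = 1.
Scale by 42: particular solution (630, -84); reduce x mod 112: (70, -9).
General solution: x = 70 + 112t, y = -9 - 15t for integer t.
600 ≤ 70 + 112t ≤ 795 gives t ∈ [5, 6], which is 2 values.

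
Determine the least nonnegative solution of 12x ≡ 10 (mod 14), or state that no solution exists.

2

gcd(14, 12):
  14 = 1*12 + 2
  12 = 6*2
so gcd(14, 12) = 2.
2 divides 10, so solutions exist.
Back-substitute for Bézout coefficients:
  2 = 14 - 1*12
  ... = 12*(-1) + 14*(1)
So 12*(-1) ≡ 2 (mod 14); multiply by 5: x ≡ -5 (mod 7).
Smallest nonnegative: x = -5 mod 7 = 2.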